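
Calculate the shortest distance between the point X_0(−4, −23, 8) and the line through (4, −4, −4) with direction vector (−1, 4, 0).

3√33

Direction vector d = (−1, 4, 0).
AP = (−8, −19, 12); AP·d = -68, |AP|² = 569, |d|² = 17.
distance² = |AP|² − (AP·d)²/|d|² = 569 − 4624/17 = 297, so the distance is 3√33.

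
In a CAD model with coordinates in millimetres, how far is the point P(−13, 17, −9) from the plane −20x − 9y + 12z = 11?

12/25

n = (−20, −9, 12); n·P − 11 = -12; |n| = 25; distance = 12/25.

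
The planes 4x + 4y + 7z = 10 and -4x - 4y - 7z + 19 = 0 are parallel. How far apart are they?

1

Divide the second equation by -1 to match normals: 4x + 4y + 7z = 19.
With common normal n = (4, 4, 7) (|n| = 9), the distance is |10 − 19|/|n| = 9/9 = 1.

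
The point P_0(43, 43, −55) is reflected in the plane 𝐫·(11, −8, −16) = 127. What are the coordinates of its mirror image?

n = (11, −8, −16), |n|² = 441, n·P_0 − 127 = 882, so t = 882/441 = 2.
Foot F = P_0 − 2·n = (21, 59, −23); the reflection is 2F − P_0 = (−1, 75, 9).

(-1, 75, 9)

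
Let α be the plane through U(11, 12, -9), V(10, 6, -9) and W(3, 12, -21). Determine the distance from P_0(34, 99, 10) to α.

UV = (-1, -6, 0) and UW = (-8, 0, -12), so a normal is n = UV × UW = (72, -12, -48).
Then n·(34, 99, 10) - 1080 = -300.
|n| = √(5184 + 144 + 2304) = 12√53, so the distance is |-300|/(12√53) = 25√53/53.

25/√53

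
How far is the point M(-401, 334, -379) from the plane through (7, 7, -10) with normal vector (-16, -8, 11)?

7

The plane has equation n·(r − (7, 7, -10)) = 0, i.e. n·r = -278.
Then n·(-401, 334, -379) - (-278) = -147.
|n| = √(256 + 64 + 121) = 21, so the distance is |-147|/21 = 7.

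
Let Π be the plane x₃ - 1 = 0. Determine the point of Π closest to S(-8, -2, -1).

(-8, -2, 1)

n = (0, 0, 1), |n|² = 1, and n·S − 1 = -2.
t = -2/1 = -2, so the foot is S − t·n = (-8, -2, -1) − (-2)·(0, 0, 1) = (-8, -2, 1).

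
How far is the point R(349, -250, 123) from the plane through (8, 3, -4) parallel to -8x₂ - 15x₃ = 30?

7

Parallel planes share the normal n = (0, -8, -15); since (8, 3, -4) lies on the plane, its equation is -8x₂ - 15x₃ = 36.
n = (0, -8, -15); n·P − 36 = 119; |n| = 17; distance = 119/17 = 7.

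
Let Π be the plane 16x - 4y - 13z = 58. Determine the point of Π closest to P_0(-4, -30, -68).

(-36, -22, -42)

n = (16, -4, -13), |n|² = 441, and n·P_0 − 58 = 882.
t = 882/441 = 2, so the foot is P_0 − t·n = (-4, -30, -68) − 2·(16, -4, -13) = (-36, -22, -42).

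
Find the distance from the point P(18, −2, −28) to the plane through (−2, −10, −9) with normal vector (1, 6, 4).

8√53/53

The plane has equation n·(r − (−2, −10, −9)) = 0, i.e. n·r = -98.
n = (1, 6, 4); n·P − (-98) = -8; |n| = √53; distance = 8/√53.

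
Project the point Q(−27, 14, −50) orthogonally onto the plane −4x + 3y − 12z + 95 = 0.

(-7, -1, 10)

The perpendicular from Q has direction n = (−4, 3, −12): r = (−27, 14, −50) + μ(−4, 3, −12).
Substitute into the plane: n·(Q + μn) = -95 gives 750 + 169μ = -95, so μ = -5.
Foot = (−27, 14, −50) + (-5)·(−4, 3, −12) = (−7, −1, 10).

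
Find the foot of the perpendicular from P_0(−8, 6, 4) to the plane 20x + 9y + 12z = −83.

The perpendicular from P_0 has direction n = (20, 9, 12): r = (−8, 6, 4) + μ(20, 9, 12).
Substitute into the plane: n·(P_0 + μn) = -83 gives -58 + 625μ = -83, so μ = -1/25.
Foot = (−8, 6, 4) + (-1/25)·(20, 9, 12) = (−44/5, 141/25, 88/25).

(-44/5, 141/25, 88/25)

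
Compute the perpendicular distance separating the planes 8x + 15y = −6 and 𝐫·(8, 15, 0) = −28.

With common normal n = (8, 15, 0) (|n| = 17), the distance is |(-6) − (-28)|/|n| = 22/17.

22/17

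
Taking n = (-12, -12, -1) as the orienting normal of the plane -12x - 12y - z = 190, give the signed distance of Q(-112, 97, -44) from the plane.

2

n·Q − 190 = 34.
|n| = 17, so the signed distance is 34/17 = 2.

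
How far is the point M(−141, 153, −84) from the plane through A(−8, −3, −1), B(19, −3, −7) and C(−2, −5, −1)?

AB = (27, 0, −6) and AC = (6, −2, 0), so a normal is n = AB × AC = (−12, −36, −54).
Then n·(−141, 153, −84) − 258 = 462.
|n| = √(144 + 1296 + 2916) = 66, so the distance is |462|/66 = 7.

7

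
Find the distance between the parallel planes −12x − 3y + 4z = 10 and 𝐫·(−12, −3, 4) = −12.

22/13

With common normal n = (−12, −3, 4) (|n| = 13), the distance is |10 − (-12)|/|n| = 22/13.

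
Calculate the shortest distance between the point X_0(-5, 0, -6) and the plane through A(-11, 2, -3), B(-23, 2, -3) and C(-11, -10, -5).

AB = (-12, 0, 0) and AC = (0, -12, -2), so a normal is n = AB × AC = (0, -24, 144).
n = (0, -24, 144); n·P − (-480) = -384; |n| = 24√37; distance = 384/(24√37) = 16√37/37.

16√37/37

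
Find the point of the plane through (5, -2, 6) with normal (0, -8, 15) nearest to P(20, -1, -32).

The perpendicular from P has direction n = (0, -8, 15): r = (20, -1, -32) + μ(0, -8, 15).
Substitute into the plane: n·(P + μn) = 106 gives -472 + 289μ = 106, so μ = 2.
Foot = (20, -1, -32) + 2·(0, -8, 15) = (20, -17, -2).

(20, -17, -2)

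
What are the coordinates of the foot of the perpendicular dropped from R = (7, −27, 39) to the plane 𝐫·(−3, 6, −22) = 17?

(1, -15, -5)

The perpendicular from R has direction n = (−3, 6, −22): r = (7, −27, 39) + t(−3, 6, −22).
Substitute into the plane: n·(R + tn) = 17 gives -1041 + 529t = 17, so t = 2.
Foot = (7, −27, 39) + 2·(−3, 6, −22) = (1, −15, −5).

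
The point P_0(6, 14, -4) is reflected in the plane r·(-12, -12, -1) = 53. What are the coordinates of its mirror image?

With n = (-12, -12, -1), the signed offset is (n·P_0 − 53)/|n|² = -289/289 = -1.
P_0' = P_0 − 2t·n = (6, 14, -4) − (-2)·(-12, -12, -1) = (-18, -10, -6).

(-18, -10, -6)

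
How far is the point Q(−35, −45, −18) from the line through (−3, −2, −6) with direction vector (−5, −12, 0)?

√313

Direction vector d = (−5, −12, 0).
AP = (−32, −43, −12), and AP × d = (−144, 60, 169).
|AP × d|² = 52897 and |d|² = 169, so the distance is √(52897/169) = √313.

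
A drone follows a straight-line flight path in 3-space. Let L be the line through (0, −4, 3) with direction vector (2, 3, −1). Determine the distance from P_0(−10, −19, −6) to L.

√182

Direction vector d = (2, 3, −1).
AP = (−10, −15, −9); AP·d = -56, |AP|² = 406, |d|² = 14.
distance² = |AP|² − (AP·d)²/|d|² = 406 − 3136/14 = 182, so the distance is √182.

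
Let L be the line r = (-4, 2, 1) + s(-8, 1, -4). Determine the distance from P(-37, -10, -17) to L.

Direction vector d = (-8, 1, -4).
AP = (-33, -12, -18); AP·d = 324, |AP|² = 1557, |d|² = 81.
distance² = |AP|² − (AP·d)²/|d|² = 1557 − 104976/81 = 261, so the distance is 3√29.

3√29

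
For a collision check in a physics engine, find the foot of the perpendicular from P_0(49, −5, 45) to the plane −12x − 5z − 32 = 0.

(-11, -5, 20)

n = (−12, 0, −5), |n|² = 169, and n·P_0 − 32 = -845.
t = -845/169 = -5, so the foot is P_0 − t·n = (49, −5, 45) − (-5)·(−12, 0, −5) = (−11, −5, 20).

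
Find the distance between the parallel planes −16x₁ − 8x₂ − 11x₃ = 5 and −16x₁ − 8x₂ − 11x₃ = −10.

Both planes have normal n = (−16, −8, −11), |n| = 21. Any point on the first plane is at distance |(-10) − 5|/|n| = 15/21 = 5/7 from the second.

5/7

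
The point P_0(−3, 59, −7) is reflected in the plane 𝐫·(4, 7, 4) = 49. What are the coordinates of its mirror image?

n = (4, 7, 4), |n|² = 81, n·P_0 − 49 = 324, so t = 324/81 = 4.
Foot F = P_0 − 4·n = (−19, 31, −23); the reflection is 2F − P_0 = (−35, 3, −39).

(-35, 3, -39)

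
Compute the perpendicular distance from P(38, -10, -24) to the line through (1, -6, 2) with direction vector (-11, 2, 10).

6

Direction vector d = (-11, 2, 10).
AP = (37, -4, -26); AP·d = -675, |AP|² = 2061, |d|² = 225.
distance² = |AP|² − (AP·d)²/|d|² = 2061 − 455625/225 = 36, so the distance is 6.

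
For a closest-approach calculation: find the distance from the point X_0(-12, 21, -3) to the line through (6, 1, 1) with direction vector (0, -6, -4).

Direction vector d = (0, -6, -4).
AP = (-18, 20, -4), and AP × d = (-104, -72, 108).
|AP × d|² = 27664 and |d|² = 52, so the distance is √(27664/52) = √532 = 2√133.

2√133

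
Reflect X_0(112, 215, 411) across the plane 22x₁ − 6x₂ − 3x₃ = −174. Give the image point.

With n = (22, −6, −3), the signed offset is (n·X_0 − (-174))/|n|² = 115/529 = 5/23.
X_0' = X_0 − 2t·n = (112, 215, 411) − (10/23)·(22, −6, −3) = (2356/23, 5005/23, 9483/23).

(2356/23, 5005/23, 9483/23)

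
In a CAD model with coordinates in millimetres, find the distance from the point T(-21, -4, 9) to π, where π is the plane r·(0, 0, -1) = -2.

Normal vector n = (0, 0, -1), and n·(-21, -4, 9) - (-2) = -7.
|n| = √(0 + 0 + 1) = 1, so the distance is |-7|/1 = 7.

7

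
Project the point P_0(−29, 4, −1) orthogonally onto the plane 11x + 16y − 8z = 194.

(-18, 20, -9)

n = (11, 16, −8), |n|² = 441, and n·P_0 − 194 = -441.
t = -441/441 = -1, so the foot is P_0 − t·n = (−29, 4, −1) − (-1)·(11, 16, −8) = (−18, 20, −9).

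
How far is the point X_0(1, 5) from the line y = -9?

14

The normal to the line is n = (0, 1) with |n| = 1.
|n·X_0 − (-9)| = |5 − (-9)| = 14, so the distance is 14/1 = 14.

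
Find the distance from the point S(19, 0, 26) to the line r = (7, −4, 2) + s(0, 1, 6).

Direction vector d = (0, 1, 6).
AP = (12, 4, 24); AP·d = 148, |AP|² = 736, |d|² = 37.
distance² = |AP|² − (AP·d)²/|d|² = 736 − 21904/37 = 144, so the distance is 12.

12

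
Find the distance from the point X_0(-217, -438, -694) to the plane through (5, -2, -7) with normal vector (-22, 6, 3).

9

The plane has equation n·(r − (5, -2, -7)) = 0, i.e. n·r = -143.
d = |(-22)·(-217) + 6·(-438) + 3·(-694) − (-143)| / √(484 + 36 + 9) = |207| / 23 = 9.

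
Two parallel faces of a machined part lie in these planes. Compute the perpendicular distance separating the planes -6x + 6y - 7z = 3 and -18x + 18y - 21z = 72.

21/11

Divide the second equation by 3 to match normals: -6x + 6y - 7z = 24.
Both planes have normal n = (-6, 6, -7), |n| = 11. Any point on the first plane is at distance |24 − 3|/|n| = 21/11 from the second.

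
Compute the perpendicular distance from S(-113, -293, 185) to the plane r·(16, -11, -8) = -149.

Normal vector n = (16, -11, -8), and n·(-113, -293, 185) - (-149) = 84.
|n| = √(256 + 121 + 64) = 21, so the distance is |84|/21 = 4.

4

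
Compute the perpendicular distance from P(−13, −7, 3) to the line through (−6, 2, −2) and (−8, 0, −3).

A direction vector is d = (−2, −2, −1).
AP = (−7, −9, 5), and AP × d = (19, −17, −4).
|AP × d|² = 666 and |d|² = 9, so the distance is √(666/9) = √74.

√74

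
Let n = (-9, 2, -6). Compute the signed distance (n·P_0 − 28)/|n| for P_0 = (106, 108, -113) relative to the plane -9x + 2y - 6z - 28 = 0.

n·P_0 − 28 = -88.
|n| = 11, so the signed distance is -88/11 = -8.

-8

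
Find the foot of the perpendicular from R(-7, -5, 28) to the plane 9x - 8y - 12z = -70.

(2, -13, 16)

The perpendicular from R has direction n = (9, -8, -12): r = (-7, -5, 28) + μ(9, -8, -12).
Substitute into the plane: n·(R + μn) = -70 gives -359 + 289μ = -70, so μ = 1.
Foot = (-7, -5, 28) + 1·(9, -8, -12) = (2, -13, 16).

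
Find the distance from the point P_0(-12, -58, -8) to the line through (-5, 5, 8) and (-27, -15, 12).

A direction vector is d = (-22, -20, 4).
AP = (-7, -63, -16), and AP × d = (-572, 380, -1246).
|AP × d|² = 2024100 and |d|² = 900, so the distance is √(2024100/900) = √2249.

√2249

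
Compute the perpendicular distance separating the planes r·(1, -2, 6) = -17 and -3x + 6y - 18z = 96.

Divide the second equation by -3 to match normals: x - 2y + 6z = -32.
Both planes have normal n = (1, -2, 6), |n| = √41. Any point on the first plane is at distance |(-32) − (-17)|/|n| = 15/√41 = 15√41/41 from the second.

15√41/41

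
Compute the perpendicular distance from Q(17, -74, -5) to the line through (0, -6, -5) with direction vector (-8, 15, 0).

Direction vector d = (-8, 15, 0).
AP = (17, -68, 0); AP·d = -1156, |AP|² = 4913, |d|² = 289.
distance² = |AP|² − (AP·d)²/|d|² = 4913 − 1336336/289 = 289, so the distance is 17.

17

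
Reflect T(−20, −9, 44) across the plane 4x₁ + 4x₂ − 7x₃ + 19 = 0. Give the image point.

(20, 31, -26)

With n = (4, 4, −7), the signed offset is (n·T − (-19))/|n|² = -405/81 = -5.
T' = T − 2t·n = (−20, −9, 44) − (-10)·(4, 4, −7) = (20, 31, −26).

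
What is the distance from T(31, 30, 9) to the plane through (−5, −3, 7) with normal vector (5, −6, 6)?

6√97/97

The plane has equation n·(r − (−5, −3, 7)) = 0, i.e. n·r = 35.
Then n·(31, 30, 9) − 35 = −6.
|n| = √(25 + 36 + 36) = √97, so the distance is |-6|/√97 = 6√97/97.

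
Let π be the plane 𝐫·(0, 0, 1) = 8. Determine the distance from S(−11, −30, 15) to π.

d = |1·15 − 8| / √(0 + 0 + 1) = |7| / 1 = 7.

7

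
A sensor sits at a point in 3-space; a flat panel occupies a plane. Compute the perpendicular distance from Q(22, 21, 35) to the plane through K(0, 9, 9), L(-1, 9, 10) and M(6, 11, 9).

KL = (-1, 0, 1) and KM = (6, 2, 0), so a normal is n = KL × KM = (-2, 6, -2).
d = |(-2)·22 + 6·21 + (-2)·35 − 36| / √(4 + 36 + 4) = |-24| / (2√11) = 12√11/11.

12/√11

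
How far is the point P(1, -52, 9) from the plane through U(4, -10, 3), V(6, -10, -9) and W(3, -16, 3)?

15√38/19

UV = (2, 0, -12) and UW = (-1, -6, 0), so a normal is n = UV × UW = (-72, 12, -12).
n = (-72, 12, -12); n·P − (-444) = -360; |n| = 12√38; distance = 360/(12√38) = 30/√38.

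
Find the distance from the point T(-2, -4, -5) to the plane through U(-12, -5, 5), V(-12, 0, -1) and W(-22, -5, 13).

4√77/77

UV = (0, 5, -6) and UW = (-10, 0, 8), so a normal is n = UV × UW = (40, 60, 50).
Then n·(-2, -4, -5) - (-530) = -40.
|n| = √(1600 + 3600 + 2500) = 10√77, so the distance is |-40|/(10√77) = 4√77/77.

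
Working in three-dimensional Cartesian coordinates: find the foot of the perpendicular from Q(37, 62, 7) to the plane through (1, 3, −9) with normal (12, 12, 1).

The perpendicular from Q has direction n = (12, 12, 1): r = (37, 62, 7) + t(12, 12, 1).
Substitute into the plane: n·(Q + tn) = 39 gives 1195 + 289t = 39, so t = -4.
Foot = (37, 62, 7) + (-4)·(12, 12, 1) = (−11, 14, 3).

(-11, 14, 3)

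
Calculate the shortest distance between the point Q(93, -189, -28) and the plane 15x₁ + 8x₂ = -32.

Normal vector n = (15, 8, 0), and n·(93, -189, -28) - (-32) = -85.
|n| = √(225 + 64 + 0) = 17, so the distance is |-85|/17 = 5.

5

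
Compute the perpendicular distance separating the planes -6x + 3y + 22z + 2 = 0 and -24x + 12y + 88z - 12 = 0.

5/23

Divide the second equation by 4 to match normals: -6x + 3y + 22z = 3.
Both planes have normal n = (-6, 3, 22), |n| = 23. Any point on the first plane is at distance |3 − (-2)|/|n| = 5/23 from the second.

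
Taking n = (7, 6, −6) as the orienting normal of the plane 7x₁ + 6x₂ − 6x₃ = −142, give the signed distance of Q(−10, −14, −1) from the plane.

n·Q − (-142) = -6.
|n| = 11, so the signed distance is -6/11.

-6/11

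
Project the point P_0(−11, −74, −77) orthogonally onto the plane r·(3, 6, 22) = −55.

(1, -50, 11)

n = (3, 6, 22), |n|² = 529, and n·P_0 − (-55) = -2116.
t = -2116/529 = -4, so the foot is P_0 − t·n = (−11, −74, −77) − (-4)·(3, 6, 22) = (1, −50, 11).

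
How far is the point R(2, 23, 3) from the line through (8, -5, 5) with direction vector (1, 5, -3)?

2√66

Direction vector d = (1, 5, -3).
AP = (-6, 28, -2), and AP × d = (-74, -20, -58).
|AP × d|² = 9240 and |d|² = 35, so the distance is √(9240/35) = √264 = 2√66.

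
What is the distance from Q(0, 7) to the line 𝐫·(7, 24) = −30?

d = |7·0 + 24·7 − (-30)| / √(49 + 576) = |198|/25 = 198/25.

198/25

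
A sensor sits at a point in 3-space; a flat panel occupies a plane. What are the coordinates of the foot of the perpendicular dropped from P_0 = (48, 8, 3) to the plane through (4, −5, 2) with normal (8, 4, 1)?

(8, -12, -2)

The perpendicular from P_0 has direction n = (8, 4, 1): r = (48, 8, 3) + μ(8, 4, 1).
Substitute into the plane: n·(P_0 + μn) = 14 gives 419 + 81μ = 14, so μ = -5.
Foot = (48, 8, 3) + (-5)·(8, 4, 1) = (8, −12, −2).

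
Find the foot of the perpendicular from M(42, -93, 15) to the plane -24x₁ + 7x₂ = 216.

(-30, -72, 15)

The perpendicular from M has direction n = (-24, 7, 0): r = (42, -93, 15) + λ(-24, 7, 0).
Substitute into the plane: n·(M + λn) = 216 gives -1659 + 625λ = 216, so λ = 3.
Foot = (42, -93, 15) + 3·(-24, 7, 0) = (-30, -72, 15).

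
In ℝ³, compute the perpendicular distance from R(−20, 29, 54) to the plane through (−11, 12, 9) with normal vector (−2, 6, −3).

15/7

The plane has equation n·(r − (−11, 12, 9)) = 0, i.e. n·r = 67.
Then n·(−20, 29, 54) − 67 = −15.
|n| = √(4 + 36 + 9) = 7, so the distance is |-15|/7 = 15/7.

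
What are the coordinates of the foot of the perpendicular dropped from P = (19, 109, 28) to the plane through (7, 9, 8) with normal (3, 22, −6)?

(7, 21, 52)

n = (3, 22, −6), |n|² = 529, and n·P − 171 = 2116.
t = 2116/529 = 4, so the foot is P − t·n = (19, 109, 28) − 4·(3, 22, −6) = (7, 21, 52).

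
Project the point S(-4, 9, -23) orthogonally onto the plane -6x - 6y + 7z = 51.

(-16, -3, -9)

n = (-6, -6, 7), |n|² = 121, and n·S − 51 = -242.
t = -242/121 = -2, so the foot is S − t·n = (-4, 9, -23) − (-2)·(-6, -6, 7) = (-16, -3, -9).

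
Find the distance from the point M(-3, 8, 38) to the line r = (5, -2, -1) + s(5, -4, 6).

Direction vector d = (5, -4, 6).
AP = (-8, 10, 39); AP·d = 154, |AP|² = 1685, |d|² = 77.
distance² = |AP|² − (AP·d)²/|d|² = 1685 − 23716/77 = 1377, so the distance is 9√17.

9√17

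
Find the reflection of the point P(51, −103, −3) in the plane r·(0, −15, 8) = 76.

With n = (0, −15, 8), the signed offset is (n·P − 76)/|n|² = 1445/289 = 5.
P' = P − 2t·n = (51, −103, −3) − 10·(0, −15, 8) = (51, 47, −83).

(51, 47, -83)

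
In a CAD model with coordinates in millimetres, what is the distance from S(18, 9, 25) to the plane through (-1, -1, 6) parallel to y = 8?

10

Parallel planes share the normal n = (0, 1, 0); since (-1, -1, 6) lies on the plane, its equation is y = -1.
Then n·(18, 9, 25) - (-1) = 10.
|n| = √(0 + 1 + 0) = 1, so the distance is |10|/1 = 10.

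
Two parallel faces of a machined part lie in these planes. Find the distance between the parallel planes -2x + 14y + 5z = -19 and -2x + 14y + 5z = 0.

19/15

With common normal n = (-2, 14, 5) (|n| = 15), the distance is |(-19) − 0|/|n| = 19/15.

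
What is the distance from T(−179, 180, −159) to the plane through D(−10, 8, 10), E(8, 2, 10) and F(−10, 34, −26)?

5

DE = (18, −6, 0) and DF = (0, 26, −36), so a normal is n = DE × DF = (216, 648, 468).
n = (216, 648, 468); n·P − 7704 = -4140; |n| = 828; distance = 4140/828 = 5.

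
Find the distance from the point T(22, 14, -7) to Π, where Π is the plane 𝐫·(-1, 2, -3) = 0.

d = |(-1)·22 + 2·14 + (-3)·(-7) − 0| / √(1 + 4 + 9) = |27| / √14 = 27√14/14.

27/√14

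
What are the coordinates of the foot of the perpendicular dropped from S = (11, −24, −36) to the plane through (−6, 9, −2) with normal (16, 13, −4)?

(247/21, -491/21, -760/21)

n = (16, 13, −4), |n|² = 441, and n·S − 29 = -21.
t = -21/441 = -1/21, so the foot is S − t·n = (11, −24, −36) − (-1/21)·(16, 13, −4) = (247/21, −491/21, −760/21).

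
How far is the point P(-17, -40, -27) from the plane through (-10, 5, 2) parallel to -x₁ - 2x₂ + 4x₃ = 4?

19√21/21

Parallel planes share the normal n = (-1, -2, 4); since (-10, 5, 2) lies on the plane, its equation is -x₁ - 2x₂ + 4x₃ = 8.
n = (-1, -2, 4); n·P − 8 = -19; |n| = √21; distance = 19/√21 = 19√21/21.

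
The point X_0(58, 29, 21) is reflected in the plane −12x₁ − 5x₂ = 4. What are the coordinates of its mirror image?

(-62, -21, 21)

With n = (−12, −5, 0), the signed offset is (n·X_0 − 4)/|n|² = -845/169 = -5.
X_0' = X_0 − 2t·n = (58, 29, 21) − (-10)·(−12, −5, 0) = (−62, −21, 21).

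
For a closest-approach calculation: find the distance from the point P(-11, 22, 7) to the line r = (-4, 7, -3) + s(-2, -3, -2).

Direction vector d = (-2, -3, -2).
AP = (-7, 15, 10); AP·d = -51, |AP|² = 374, |d|² = 17.
distance² = |AP|² − (AP·d)²/|d|² = 374 − 2601/17 = 221, so the distance is √221.

√221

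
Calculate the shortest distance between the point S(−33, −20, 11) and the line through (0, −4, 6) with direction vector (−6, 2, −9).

√1249

Direction vector d = (−6, 2, −9).
AP = (−33, −16, 5); AP·d = 121, |AP|² = 1370, |d|² = 121.
distance² = |AP|² − (AP·d)²/|d|² = 1370 − 14641/121 = 1249, so the distance is √1249.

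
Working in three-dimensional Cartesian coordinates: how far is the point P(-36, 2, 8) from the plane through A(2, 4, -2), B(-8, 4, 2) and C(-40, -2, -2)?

2/15

AB = (-10, 0, 4) and AC = (-42, -6, 0), so a normal is n = AB × AC = (24, -168, 60).
Then n·(-36, 2, 8) - (-744) = 24.
|n| = √(576 + 28224 + 3600) = 180, so the distance is |24|/180 = 2/15.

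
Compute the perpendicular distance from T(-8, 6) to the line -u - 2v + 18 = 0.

d = |(-1)·(-8) + (-2)·6 − (-18)| / √(1 + 4) = |14|/√5 = 14/√5.

14/√5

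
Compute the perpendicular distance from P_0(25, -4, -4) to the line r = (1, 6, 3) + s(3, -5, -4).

Direction vector d = (3, -5, -4).
AP = (24, -10, -7); AP·d = 150, |AP|² = 725, |d|² = 50.
distance² = |AP|² − (AP·d)²/|d|² = 725 − 22500/50 = 275, so the distance is 5√11.

5√11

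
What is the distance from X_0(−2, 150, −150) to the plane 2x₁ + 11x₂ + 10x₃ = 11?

9

n = (2, 11, 10); n·P − 11 = 135; |n| = 15; distance = 135/15 = 9.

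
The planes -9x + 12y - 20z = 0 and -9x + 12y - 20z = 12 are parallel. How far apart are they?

12/25

With common normal n = (-9, 12, -20) (|n| = 25), the distance is |0 − 12|/|n| = 12/25.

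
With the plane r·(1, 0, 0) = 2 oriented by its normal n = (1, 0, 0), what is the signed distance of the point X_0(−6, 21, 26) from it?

n·X_0 − 2 = -8.
|n| = 1, so the signed distance is -8/1 = -8.

-8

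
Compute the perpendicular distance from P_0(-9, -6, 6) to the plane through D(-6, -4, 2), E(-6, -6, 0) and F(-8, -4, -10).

DE = (0, -2, -2) and DF = (-2, 0, -12), so a normal is n = DE × DF = (24, 4, -4).
d = |24·(-9) + 4·(-6) + (-4)·6 − (-168)| / √(576 + 16 + 16) = |-96| / (4√38) = 12√38/19.

12√38/19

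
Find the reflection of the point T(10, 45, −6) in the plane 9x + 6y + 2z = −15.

n = (9, 6, 2), |n|² = 121, n·T − (-15) = 363, so t = 363/121 = 3.
Foot F = T − 3·n = (−17, 27, −12); the reflection is 2F − T = (−44, 9, −18).

(-44, 9, -18)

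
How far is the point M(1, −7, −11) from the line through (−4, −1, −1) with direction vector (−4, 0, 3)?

Direction vector d = (−4, 0, 3).
AP = (5, −6, −10); AP·d = -50, |AP|² = 161, |d|² = 25.
distance² = |AP|² − (AP·d)²/|d|² = 161 − 2500/25 = 61, so the distance is √61.

√61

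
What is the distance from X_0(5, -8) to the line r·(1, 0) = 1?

4

The normal to the line is n = (1, 0) with |n| = 1.
|n·X_0 − 1| = |5 − 1| = 4, so the distance is 4/1 = 4.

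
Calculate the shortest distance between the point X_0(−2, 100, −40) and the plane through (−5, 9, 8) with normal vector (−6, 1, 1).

25/√38

The plane has equation n·(r − (−5, 9, 8)) = 0, i.e. n·r = 47.
n = (−6, 1, 1); n·P − 47 = 25; |n| = √38; distance = 25/√38 = 25√38/38.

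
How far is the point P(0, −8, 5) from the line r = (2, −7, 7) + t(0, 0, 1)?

√5

Direction vector d = (0, 0, 1).
AP = (−2, −1, −2); AP·d = -2, |AP|² = 9, |d|² = 1.
distance² = |AP|² − (AP·d)²/|d|² = 9 − 4/1 = 5, so the distance is √5.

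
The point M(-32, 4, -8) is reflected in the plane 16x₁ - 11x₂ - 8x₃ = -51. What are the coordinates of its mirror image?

n = (16, -11, -8), |n|² = 441, n·M − (-51) = -441, so t = -441/441 = -1.
Foot F = M − (-1)·n = (-16, -7, -16); the reflection is 2F − M = (0, -18, -24).

(0, -18, -24)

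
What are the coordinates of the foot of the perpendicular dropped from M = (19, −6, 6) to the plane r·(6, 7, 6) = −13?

n = (6, 7, 6), |n|² = 121, and n·M − (-13) = 121.
t = 121/121 = 1, so the foot is M − t·n = (19, −6, 6) − 1·(6, 7, 6) = (13, −13, 0).

(13, -13, 0)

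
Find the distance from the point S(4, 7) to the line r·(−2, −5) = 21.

The normal to the line is n = (−2, −5) with |n| = √29.
|n·S − 21| = |-43 − 21| = 64, so the distance is 64/√29.

64√29/29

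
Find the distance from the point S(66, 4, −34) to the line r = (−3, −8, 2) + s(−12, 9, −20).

Direction vector d = (−12, 9, −20).
AP = (69, 12, −36), and AP × d = (84, 1812, 765).
|AP × d|² = 3875625 and |d|² = 625, so the distance is √(3875625/625) = √6201 = 3√689.

3√689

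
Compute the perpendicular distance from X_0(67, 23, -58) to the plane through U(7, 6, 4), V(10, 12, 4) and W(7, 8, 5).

7

UV = (3, 6, 0) and UW = (0, 2, 1), so a normal is n = UV × UW = (6, -3, 6).
n = (6, -3, 6); n·P − 48 = -63; |n| = 9; distance = 63/9 = 7.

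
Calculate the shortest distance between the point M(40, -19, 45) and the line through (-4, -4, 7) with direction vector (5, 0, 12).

√901

Direction vector d = (5, 0, 12).
AP = (44, -15, 38); AP·d = 676, |AP|² = 3605, |d|² = 169.
distance² = |AP|² − (AP·d)²/|d|² = 3605 − 456976/169 = 901, so the distance is √901.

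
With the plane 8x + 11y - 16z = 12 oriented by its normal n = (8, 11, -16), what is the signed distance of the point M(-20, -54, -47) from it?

-2/3

n·M − 12 = -14.
|n| = 21, so the signed distance is -14/21 = -2/3.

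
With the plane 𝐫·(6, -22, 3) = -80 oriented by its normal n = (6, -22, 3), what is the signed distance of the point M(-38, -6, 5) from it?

-1/23

n·M − (-80) = -1.
|n| = 23, so the signed distance is -1/23.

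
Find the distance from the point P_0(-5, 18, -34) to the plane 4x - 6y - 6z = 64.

3√22/11

Normal vector n = (4, -6, -6), and n·(-5, 18, -34) - 64 = 12.
|n| = √(16 + 36 + 36) = 2√22, so the distance is |12|/(2√22) = 6/√22.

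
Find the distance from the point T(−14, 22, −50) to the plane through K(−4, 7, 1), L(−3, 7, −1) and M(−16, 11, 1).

19√41/41

KL = (1, 0, −2) and KM = (−12, 4, 0), so a normal is n = KL × KM = (8, 24, 4).
d = |8·(-14) + 24·22 + 4·(-50) − 140| / √(64 + 576 + 16) = |76| / (4√41) = 19√41/41.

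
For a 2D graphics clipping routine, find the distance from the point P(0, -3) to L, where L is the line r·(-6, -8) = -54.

39/5

The normal to the line is n = (-6, -8) with |n| = 10.
|n·P − (-54)| = |24 − (-54)| = 78, so the distance is 78/10 = 39/5.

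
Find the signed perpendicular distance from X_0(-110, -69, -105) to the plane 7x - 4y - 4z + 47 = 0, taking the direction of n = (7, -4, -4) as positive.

-3

n·X_0 − (-47) = -27.
|n| = 9, so the signed distance is -27/9 = -3.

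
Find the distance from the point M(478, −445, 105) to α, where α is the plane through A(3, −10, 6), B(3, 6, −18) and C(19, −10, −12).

9

AB = (0, 16, −24) and AC = (16, 0, −18), so a normal is n = AB × AC = (−288, −384, −256).
d = |(-288)·478 + (-384)·(-445) + (-256)·105 − 1440| / √(82944 + 147456 + 65536) = |4896| / 544 = 9.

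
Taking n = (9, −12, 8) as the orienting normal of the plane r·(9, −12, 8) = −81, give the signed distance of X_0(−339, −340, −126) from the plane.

n·X_0 − (-81) = 102.
|n| = 17, so the signed distance is 102/17 = 6.

6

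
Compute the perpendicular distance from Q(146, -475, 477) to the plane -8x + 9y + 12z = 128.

9

Normal vector n = (-8, 9, 12), and n·(146, -475, 477) - 128 = 153.
|n| = √(64 + 81 + 144) = 17, so the distance is |153|/17 = 9.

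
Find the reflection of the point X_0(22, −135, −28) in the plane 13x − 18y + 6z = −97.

(-108, 45, -88)

n = (13, −18, 6), |n|² = 529, n·X_0 − (-97) = 2645, so t = 2645/529 = 5.
Foot F = X_0 − 5·n = (−43, −45, −58); the reflection is 2F − X_0 = (−108, 45, −88).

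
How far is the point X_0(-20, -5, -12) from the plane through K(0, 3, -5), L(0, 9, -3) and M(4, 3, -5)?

KL = (0, 6, 2) and KM = (4, 0, 0), so a normal is n = KL × KM = (0, 8, -24).
d = |8·(-5) + (-24)·(-12) − 144| / √(0 + 64 + 576) = |104| / (8√10) = 13/√10.

13/√10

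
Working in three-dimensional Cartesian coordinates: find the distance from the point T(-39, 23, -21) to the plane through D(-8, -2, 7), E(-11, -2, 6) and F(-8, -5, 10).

DE = (-3, 0, -1) and DF = (0, -3, 3), so a normal is n = DE × DF = (-3, 9, 9).
Then n·(-39, 23, -21) - 69 = 66.
|n| = √(9 + 81 + 81) = 3√19, so the distance is |66|/(3√19) = 22/√19.

22/√19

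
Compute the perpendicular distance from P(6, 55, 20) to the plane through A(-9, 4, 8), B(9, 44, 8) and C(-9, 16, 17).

3/5

AB = (18, 40, 0) and AC = (0, 12, 9), so a normal is n = AB × AC = (360, -162, 216).
Then n·(6, 55, 20) - (-2160) = -270.
|n| = √(129600 + 26244 + 46656) = 450, so the distance is |-270|/450 = 3/5.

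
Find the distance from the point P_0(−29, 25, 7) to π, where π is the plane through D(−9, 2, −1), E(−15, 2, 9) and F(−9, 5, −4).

DE = (−6, 0, 10) and DF = (0, 3, −3), so a normal is n = DE × DF = (−30, −18, −18).
d = |(-30)·(-29) + (-18)·25 + (-18)·7 − 252| / √(900 + 324 + 324) = |42| / (6√43) = 7√43/43.

7√43/43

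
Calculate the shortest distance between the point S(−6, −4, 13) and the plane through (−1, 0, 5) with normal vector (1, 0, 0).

The plane has equation n·(r − (−1, 0, 5)) = 0, i.e. n·r = -1.
Then n·(−6, −4, 13) − (−1) = −5.
|n| = √(1 + 0 + 0) = 1, so the distance is |-5|/1 = 5.

5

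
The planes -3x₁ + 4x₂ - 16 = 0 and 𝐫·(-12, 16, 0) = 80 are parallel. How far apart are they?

Divide the second equation by 4 to match normals: -3x₁ + 4x₂ = 20.
Both planes have normal n = (-3, 4, 0), |n| = 5. Any point on the first plane is at distance |20 − 16|/|n| = 4/5 from the second.

4/5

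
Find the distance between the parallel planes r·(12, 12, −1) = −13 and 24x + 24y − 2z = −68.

Divide the second equation by 2 to match normals: 12x + 12y − z = -34.
Both planes have normal n = (12, 12, −1), |n| = 17. Any point on the first plane is at distance |(-34) − (-13)|/|n| = 21/17 from the second.

21/17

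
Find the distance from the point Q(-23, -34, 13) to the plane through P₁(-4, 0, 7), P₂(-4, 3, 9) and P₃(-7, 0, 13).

4

P₁P₂ = (0, 3, 2) and P₁P₃ = (-3, 0, 6), so a normal is n = P₁P₂ × P₁P₃ = (18, -6, 9).
d = |18·(-23) + (-6)·(-34) + 9·13 − (-9)| / √(324 + 36 + 81) = |-84| / 21 = 4.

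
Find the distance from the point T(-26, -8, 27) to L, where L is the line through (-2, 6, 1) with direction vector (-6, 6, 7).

2√241

Direction vector d = (-6, 6, 7).
AP = (-24, -14, 26), and AP × d = (-254, 12, -228).
|AP × d|² = 116644 and |d|² = 121, so the distance is √(116644/121) = √964 = 2√241.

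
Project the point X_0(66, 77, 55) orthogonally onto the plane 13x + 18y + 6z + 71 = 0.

The perpendicular from X_0 has direction n = (13, 18, 6): r = (66, 77, 55) + μ(13, 18, 6).
Substitute into the plane: n·(X_0 + μn) = -71 gives 2574 + 529μ = -71, so μ = -5.
Foot = (66, 77, 55) + (-5)·(13, 18, 6) = (1, -13, 25).

(1, -13, 25)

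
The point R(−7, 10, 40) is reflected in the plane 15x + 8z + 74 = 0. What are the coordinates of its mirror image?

n = (15, 0, 8), |n|² = 289, n·R − (-74) = 289, so t = 289/289 = 1.
Foot F = R − 1·n = (−22, 10, 32); the reflection is 2F − R = (−37, 10, 24).

(-37, 10, 24)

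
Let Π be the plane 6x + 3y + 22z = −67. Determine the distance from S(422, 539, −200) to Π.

Normal vector n = (6, 3, 22), and n·(422, 539, −200) − (−67) = −184.
|n| = √(36 + 9 + 484) = 23, so the distance is |-184|/23 = 8.

8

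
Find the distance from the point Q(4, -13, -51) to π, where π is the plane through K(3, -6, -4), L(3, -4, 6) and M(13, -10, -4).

14/√30

KL = (0, 2, 10) and KM = (10, -4, 0), so a normal is n = KL × KM = (40, 100, -20).
n = (40, 100, -20); n·P − (-400) = 280; |n| = 20√30; distance = 280/(20√30) = 7√30/15.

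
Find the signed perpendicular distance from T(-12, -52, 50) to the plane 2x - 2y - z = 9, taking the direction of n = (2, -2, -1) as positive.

n·T − 9 = 21.
|n| = 3, so the signed distance is 21/3 = 7.

7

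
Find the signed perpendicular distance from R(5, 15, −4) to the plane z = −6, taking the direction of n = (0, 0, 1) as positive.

n·R − (-6) = 2.
|n| = 1, so the signed distance is 2/1 = 2.

2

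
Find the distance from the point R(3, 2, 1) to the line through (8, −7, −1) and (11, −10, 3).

A direction vector is d = (3, −3, 4).
AP = (−5, 9, 2), and AP × d = (42, 26, −12).
|AP × d|² = 2584 and |d|² = 34, so the distance is √(2584/34) = √76 = 2√19.

2√19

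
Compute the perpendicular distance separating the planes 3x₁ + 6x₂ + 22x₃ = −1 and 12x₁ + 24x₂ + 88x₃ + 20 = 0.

Divide the second equation by 4 to match normals: 3x₁ + 6x₂ + 22x₃ = -5.
With common normal n = (3, 6, 22) (|n| = 23), the distance is |(-1) − (-5)|/|n| = 4/23.

4/23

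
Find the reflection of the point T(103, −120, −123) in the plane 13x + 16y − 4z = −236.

With n = (13, 16, −4), the signed offset is (n·T − (-236))/|n|² = 147/441 = 1/3.
T' = T − 2t·n = (103, −120, −123) − (2/3)·(13, 16, −4) = (283/3, −392/3, −361/3).

(283/3, -392/3, -361/3)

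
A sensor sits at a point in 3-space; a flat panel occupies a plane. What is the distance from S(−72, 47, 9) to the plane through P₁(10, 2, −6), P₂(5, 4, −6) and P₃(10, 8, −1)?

P₁P₂ = (−5, 2, 0) and P₁P₃ = (0, 6, 5), so a normal is n = P₁P₂ × P₁P₃ = (10, 25, −30).
Then n·(−72, 47, 9) − 330 = −145.
|n| = √(100 + 625 + 900) = 5√65, so the distance is |-145|/(5√65) = 29/√65.

29/√65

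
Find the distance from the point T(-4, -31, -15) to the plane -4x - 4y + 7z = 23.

4/3

Normal vector n = (-4, -4, 7), and n·(-4, -31, -15) - 23 = 12.
|n| = √(16 + 16 + 49) = 9, so the distance is |12|/9 = 4/3.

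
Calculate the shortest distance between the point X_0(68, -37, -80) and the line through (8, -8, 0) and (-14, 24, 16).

√3785

A direction vector is d = (-22, 32, 16).
AP = (60, -29, -80); AP·d = -3528, |AP|² = 10841, |d|² = 1764.
distance² = |AP|² − (AP·d)²/|d|² = 10841 − 12446784/1764 = 3785, so the distance is √3785.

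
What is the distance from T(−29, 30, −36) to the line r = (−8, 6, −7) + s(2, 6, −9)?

Direction vector d = (2, 6, −9).
AP = (−21, 24, −29), and AP × d = (−42, −247, −174).
|AP × d|² = 93049 and |d|² = 121, so the distance is √(93049/121) = √769.

√769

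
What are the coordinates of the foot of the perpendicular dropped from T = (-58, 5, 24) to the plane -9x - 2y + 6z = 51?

(-13, 15, -6)

n = (-9, -2, 6), |n|² = 121, and n·T − 51 = 605.
t = 605/121 = 5, so the foot is T − t·n = (-58, 5, 24) − 5·(-9, -2, 6) = (-13, 15, -6).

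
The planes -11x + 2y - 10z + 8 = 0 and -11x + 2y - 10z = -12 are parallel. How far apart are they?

Both planes have normal n = (-11, 2, -10), |n| = 15. Any point on the first plane is at distance |(-12) − (-8)|/|n| = 4/15 from the second.

4/15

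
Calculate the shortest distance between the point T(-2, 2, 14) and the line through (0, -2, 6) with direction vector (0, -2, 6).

2√11

Direction vector d = (0, -2, 6).
AP = (-2, 4, 8), and AP × d = (40, 12, 4).
|AP × d|² = 1760 and |d|² = 40, so the distance is √(1760/40) = √44 = 2√11.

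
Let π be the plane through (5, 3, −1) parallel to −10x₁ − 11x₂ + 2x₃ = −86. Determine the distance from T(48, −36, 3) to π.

Parallel planes share the normal n = (−10, −11, 2); since (5, 3, −1) lies on the plane, its equation is −10x₁ − 11x₂ + 2x₃ = -85.
d = |(-10)·48 + (-11)·(-36) + 2·3 − (-85)| / √(100 + 121 + 4) = |7| / 15 = 7/15.

7/15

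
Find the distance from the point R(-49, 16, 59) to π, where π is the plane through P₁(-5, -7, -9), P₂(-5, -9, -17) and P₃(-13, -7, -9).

P₁P₂ = (0, -2, -8) and P₁P₃ = (-8, 0, 0), so a normal is n = P₁P₂ × P₁P₃ = (0, 64, -16).
n = (0, 64, -16); n·P − (-304) = 384; |n| = 16√17; distance = 384/(16√17) = 24/√17.

24/√17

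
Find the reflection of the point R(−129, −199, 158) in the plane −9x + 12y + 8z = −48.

n = (−9, 12, 8), |n|² = 289, n·R − (-48) = 85, so t = 85/289 = 5/17.
Foot F = R − (5/17)·n = (−2148/17, −3443/17, 2646/17); the reflection is 2F − R = (−2103/17, −3503/17, 2606/17).

(-2103/17, -3503/17, 2606/17)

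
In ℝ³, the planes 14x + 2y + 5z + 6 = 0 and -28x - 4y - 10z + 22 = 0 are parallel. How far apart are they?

17/15

Divide the second equation by -2 to match normals: 14x + 2y + 5z = 11.
Both planes have normal n = (14, 2, 5), |n| = 15. Any point on the first plane is at distance |11 − (-6)|/|n| = 17/15 from the second.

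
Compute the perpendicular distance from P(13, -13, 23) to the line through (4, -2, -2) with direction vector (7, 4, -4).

Direction vector d = (7, 4, -4).
AP = (9, -11, 25); AP·d = -81, |AP|² = 827, |d|² = 81.
distance² = |AP|² − (AP·d)²/|d|² = 827 − 6561/81 = 746, so the distance is √746.

√746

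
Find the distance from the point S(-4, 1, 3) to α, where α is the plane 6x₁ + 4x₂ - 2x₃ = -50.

12/√14

Normal vector n = (6, 4, -2), and n·(-4, 1, 3) - (-50) = 24.
|n| = √(36 + 16 + 4) = 2√14, so the distance is |24|/(2√14) = 12/√14.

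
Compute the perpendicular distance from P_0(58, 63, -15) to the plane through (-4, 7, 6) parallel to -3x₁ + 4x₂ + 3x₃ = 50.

Parallel planes share the normal n = (-3, 4, 3); since (-4, 7, 6) lies on the plane, its equation is -3x₁ + 4x₂ + 3x₃ = 58.
Then n·(58, 63, -15) - 58 = -25.
|n| = √(9 + 16 + 9) = √34, so the distance is |-25|/√34 = 25√34/34.

25√34/34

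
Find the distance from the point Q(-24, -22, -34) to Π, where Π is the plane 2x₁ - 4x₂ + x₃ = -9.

5√21/7

n = (2, -4, 1); n·P − (-9) = 15; |n| = √21; distance = 15/√21 = 5√21/7.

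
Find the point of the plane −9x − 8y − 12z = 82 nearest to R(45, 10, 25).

n = (−9, −8, −12), |n|² = 289, and n·R − 82 = -867.
t = -867/289 = -3, so the foot is R − t·n = (45, 10, 25) − (-3)·(−9, −8, −12) = (18, −14, −11).

(18, -14, -11)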